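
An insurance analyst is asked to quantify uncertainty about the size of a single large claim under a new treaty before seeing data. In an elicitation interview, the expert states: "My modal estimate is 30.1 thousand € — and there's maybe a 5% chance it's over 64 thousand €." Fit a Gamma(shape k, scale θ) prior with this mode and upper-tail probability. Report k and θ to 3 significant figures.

k ≈ 5.85, θ ≈ 6.21

Gamma(k,θ) with k>1 has mode (k−1)θ, so θ = 30.1/(k−1).
Need P(X < 64) = 0.95 with θ tied to k this way. Start at k = 2, θ = 30.1: P(X<64) ≈ 0.627.
Too low — raise k to concentrate. Iterating converges to k ≈ 5.85.
Then θ = 30.1/(5.85−1) ≈ 6.21.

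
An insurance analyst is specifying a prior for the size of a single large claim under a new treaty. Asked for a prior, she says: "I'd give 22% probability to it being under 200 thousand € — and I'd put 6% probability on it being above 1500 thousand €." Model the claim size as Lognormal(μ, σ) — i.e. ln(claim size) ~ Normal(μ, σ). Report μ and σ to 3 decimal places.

μ ≈ 5.967, σ ≈ 0.866

If T ~ Lognormal(μ,σ) then ln T ~ Normal(μ,σ), so the p-quantile of ln T is μ + z_p·σ.
ln(200) = 5.298 and ln(1500) = 7.313; z_{0.22} = -0.7722, z_{0.94} = 1.555.
σ = (7.313 − 5.298)/(1.555 − (-0.7722)) = 0.866.
μ = 5.298 − (-0.7722)·0.866 = 5.967.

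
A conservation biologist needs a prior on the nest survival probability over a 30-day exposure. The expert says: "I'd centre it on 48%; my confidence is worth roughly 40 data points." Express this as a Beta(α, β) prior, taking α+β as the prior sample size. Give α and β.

Under the effective-sample-size interpretation, Beta(α, β) has prior mean α/(α+β) and prior sample size α+β.
So α+β = 40 and α/(α+β) = 0.48, giving α = 0.48·40 = 19.2 and β = 40 − 19.2 = 20.8.

α = 19.2, β = 20.8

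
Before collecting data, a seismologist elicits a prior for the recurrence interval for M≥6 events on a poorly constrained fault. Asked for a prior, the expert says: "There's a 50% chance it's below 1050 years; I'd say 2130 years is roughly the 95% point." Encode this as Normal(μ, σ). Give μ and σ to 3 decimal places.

μ = 1050.000, σ = 656.593

The p-quantile of Normal(μ,σ) is μ + z_p·σ, with z_{0.5} = 0 and z_{0.95} = 1.645.
Eliminate σ: μ = (z₂·x₁ − z₁·x₂)/(z₂ − z₁) = (1.645·1050 − (0)·2130)/1.645 = 1050.000.
Then σ = (x₂ − x₁)/(z₂ − z₁) = (2130 − 1050)/1.645 = 656.593.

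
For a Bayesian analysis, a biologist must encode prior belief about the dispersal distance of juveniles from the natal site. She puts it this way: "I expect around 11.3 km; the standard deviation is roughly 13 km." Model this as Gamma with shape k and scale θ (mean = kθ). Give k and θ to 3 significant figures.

k ≈ 0.756, θ ≈ 15

For Gamma(k, scale θ): mean = kθ, variance = kθ², so CV = 1/√k.
CV = SD/mean = 13/11.3 = 1.15, hence k = 1/CV² = 0.756.
Then θ = mean/k = 11.3/0.756 = 15.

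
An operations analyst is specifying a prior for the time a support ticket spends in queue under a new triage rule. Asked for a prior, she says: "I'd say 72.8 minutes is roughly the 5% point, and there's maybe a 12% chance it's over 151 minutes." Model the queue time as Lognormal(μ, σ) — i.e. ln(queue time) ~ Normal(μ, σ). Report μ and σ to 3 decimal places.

If T ~ Lognormal(μ,σ) then ln T ~ Normal(μ,σ), so the p-quantile of ln T is μ + z_p·σ.
ln(72.8) = 4.288 and ln(151) = 5.017; z_{0.05} = -1.645, z_{0.88} = 1.175.
σ = (5.017 − 4.288)/(1.175 − (-1.645)) = 0.259.
μ = 4.288 − (-1.645)·0.259 = 4.713.

μ ≈ 4.713, σ ≈ 0.259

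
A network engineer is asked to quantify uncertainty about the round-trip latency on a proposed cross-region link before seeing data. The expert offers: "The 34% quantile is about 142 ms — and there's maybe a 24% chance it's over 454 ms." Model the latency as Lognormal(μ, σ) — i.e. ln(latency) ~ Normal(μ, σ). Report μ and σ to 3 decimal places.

μ ≈ 5.384, σ ≈ 1.039

If T ~ Lognormal(μ,σ) then ln T ~ Normal(μ,σ), so the p-quantile of ln T is μ + z_p·σ.
ln(142) = 4.956 and ln(454) = 6.118; z_{0.34} = -0.4125, z_{0.76} = 0.7063.
σ = (6.118 − 4.956)/(0.7063 − (-0.4125)) = 1.039.
μ = 4.956 − (-0.4125)·1.039 = 5.384.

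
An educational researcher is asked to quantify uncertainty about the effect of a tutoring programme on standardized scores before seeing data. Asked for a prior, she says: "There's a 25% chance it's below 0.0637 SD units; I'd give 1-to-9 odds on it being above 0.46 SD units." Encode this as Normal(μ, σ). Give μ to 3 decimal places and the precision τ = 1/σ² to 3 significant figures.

For Normal(μ,σ), the p-quantile is μ + z_p·σ. Here z_{0.25} = -0.6745, z_{0.9} = 1.282.
So 0.0637 = μ − 0.6745σ and 0.46 = μ + 1.282σ.
Subtracting: σ = (0.46 − 0.0637)/(1.282 − (-0.6745)) = 0.203.
Then μ = 0.0637 − (-0.6745)·0.203 = 0.200.
Precision τ = 1/σ² = 1/0.2026² = 24.4.

μ = 0.200, τ = 24.4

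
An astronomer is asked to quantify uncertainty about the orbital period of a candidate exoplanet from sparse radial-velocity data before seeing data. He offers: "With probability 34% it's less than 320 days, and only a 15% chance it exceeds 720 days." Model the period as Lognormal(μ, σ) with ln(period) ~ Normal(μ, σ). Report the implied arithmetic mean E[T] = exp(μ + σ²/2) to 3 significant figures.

If T ~ Lognormal(μ,σ) then ln T ~ Normal(μ,σ), so the p-quantile of ln T is μ + z_p·σ.
ln(320) = 5.768 and ln(720) = 6.579; z_{0.34} = -0.4125, z_{0.85} = 1.036.
σ = (6.579 − 5.768)/(1.036 − (-0.4125)) = 0.560.
μ = 5.768 − (-0.4125)·0.560 = 5.999.
E[T] = exp(μ + σ²/2) = exp(5.999 + 0.1566) = 471 days.

E[T] ≈ 471 days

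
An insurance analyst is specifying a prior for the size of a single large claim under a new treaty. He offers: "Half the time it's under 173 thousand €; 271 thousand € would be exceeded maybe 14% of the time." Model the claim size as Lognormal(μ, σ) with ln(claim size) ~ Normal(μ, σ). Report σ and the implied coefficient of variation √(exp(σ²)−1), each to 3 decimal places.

If T ~ Lognormal(μ,σ) then ln T ~ Normal(μ,σ), so the p-quantile of ln T is μ + z_p·σ.
ln(173) = 5.153 and ln(271) = 5.602; z_{0.5} = 0, z_{0.86} = 1.08.
σ = (5.602 − 5.153)/(1.08 − (0)) = 0.415.
μ = 5.153 − (0)·0.415 = 5.153.
CV = √(exp(σ²)−1) = √(exp(0.1726)−1) = 0.434.

σ ≈ 0.415, CV ≈ 0.434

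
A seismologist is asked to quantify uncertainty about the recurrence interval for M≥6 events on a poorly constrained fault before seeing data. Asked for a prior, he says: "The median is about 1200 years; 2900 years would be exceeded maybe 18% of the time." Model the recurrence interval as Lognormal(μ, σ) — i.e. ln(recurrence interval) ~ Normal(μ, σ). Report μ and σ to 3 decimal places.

μ ≈ 7.090, σ ≈ 0.964

If T ~ Lognormal(μ,σ) then ln T ~ Normal(μ,σ), so the p-quantile of ln T is μ + z_p·σ.
ln(1200) = 7.09 and ln(2900) = 7.972; z_{0.5} = 0, z_{0.82} = 0.9154.
σ = (7.972 − 7.09)/(0.9154 − (0)) = 0.964.
μ = 7.09 − (0)·0.964 = 7.090.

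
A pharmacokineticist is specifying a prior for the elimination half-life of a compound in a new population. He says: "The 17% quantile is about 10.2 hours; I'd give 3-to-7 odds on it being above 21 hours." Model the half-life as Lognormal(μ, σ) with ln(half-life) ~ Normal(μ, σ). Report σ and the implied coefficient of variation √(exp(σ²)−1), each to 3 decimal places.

If T ~ Lognormal(μ,σ) then ln T ~ Normal(μ,σ), so the p-quantile of ln T is μ + z_p·σ.
ln(10.2) = 2.322 and ln(21) = 3.045; z_{0.17} = -0.9542, z_{0.7} = 0.5244.
σ = (3.045 − 2.322)/(0.5244 − (-0.9542)) = 0.488.
μ = 2.322 − (-0.9542)·0.488 = 2.788.
CV = √(exp(σ²)−1) = √(exp(0.2385)−1) = 0.519.

σ ≈ 0.488, CV ≈ 0.519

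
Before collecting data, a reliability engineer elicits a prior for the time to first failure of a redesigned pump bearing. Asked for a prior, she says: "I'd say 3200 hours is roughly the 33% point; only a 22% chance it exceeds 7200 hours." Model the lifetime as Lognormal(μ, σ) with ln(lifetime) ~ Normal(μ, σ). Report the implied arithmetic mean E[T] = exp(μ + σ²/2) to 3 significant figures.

If T ~ Lognormal(μ,σ) then ln T ~ Normal(μ,σ), so the p-quantile of ln T is μ + z_p·σ.
ln(3200) = 8.071 and ln(7200) = 8.882; z_{0.33} = -0.4399, z_{0.78} = 0.7722.
σ = (8.882 − 8.071)/(0.7722 − (-0.4399)) = 0.669.
μ = 8.071 − (-0.4399)·0.669 = 8.365.
E[T] = exp(μ + σ²/2) = exp(8.365 + 0.2238) = 5370 hours.

E[T] ≈ 5370 hours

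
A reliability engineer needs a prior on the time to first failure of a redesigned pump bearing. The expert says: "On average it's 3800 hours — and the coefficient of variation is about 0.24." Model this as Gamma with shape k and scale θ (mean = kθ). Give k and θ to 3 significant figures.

k ≈ 17.4, θ ≈ 219

For Gamma(k, scale θ): mean = kθ, variance = kθ², so CV = 1/√k.
CV = 0.24, hence k = 1/CV² = 17.4.
Then θ = mean/k = 3800/17.4 = 219.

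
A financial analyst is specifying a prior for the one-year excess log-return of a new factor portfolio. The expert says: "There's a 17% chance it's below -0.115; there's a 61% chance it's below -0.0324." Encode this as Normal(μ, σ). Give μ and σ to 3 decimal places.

μ = -0.051, σ = 0.067

For Normal(μ,σ), the p-quantile is μ + z_p·σ. Here z_{0.17} = -0.9542, z_{0.61} = 0.2793.
So -0.115 = μ − 0.9542σ and -0.0324 = μ + 0.2793σ.
Subtracting: σ = (-0.0324 − -0.115)/(0.2793 − (-0.9542)) = 0.067.
Then μ = -0.115 − (-0.9542)·0.067 = -0.051.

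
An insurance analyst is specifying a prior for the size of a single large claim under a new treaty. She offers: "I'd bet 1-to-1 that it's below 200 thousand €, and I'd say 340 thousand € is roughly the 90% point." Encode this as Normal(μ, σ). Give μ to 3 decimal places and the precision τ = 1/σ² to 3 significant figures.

For Normal(μ,σ), the p-quantile is μ + z_p·σ. Here z_{0.5} = 0, z_{0.9} = 1.282.
So 200 = μ + 0σ and 340 = μ + 1.282σ.
Subtracting: σ = (340 − 200)/(1.282 − (0)) = 109.243.
Then μ = 200 − (0)·109.243 = 200.000.
Precision τ = 1/σ² = 1/109.2² = 8.38e-05.

μ = 200.000, τ = 8.38e-05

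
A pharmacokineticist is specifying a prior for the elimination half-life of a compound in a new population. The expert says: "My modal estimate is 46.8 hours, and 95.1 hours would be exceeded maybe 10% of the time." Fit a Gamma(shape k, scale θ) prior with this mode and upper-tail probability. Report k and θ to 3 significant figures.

Gamma(k,θ) with k>1 has mode (k−1)θ, so θ = 46.8/(k−1).
Need P(X < 95.1) = 0.9 with θ tied to k this way. Start at k = 2, θ = 46.8: P(X<95.1) ≈ 0.603.
Too low — raise k to concentrate. Iterating converges to k ≈ 4.82.
Then θ = 46.8/(4.82−1) ≈ 12.3.

k ≈ 4.82, θ ≈ 12.3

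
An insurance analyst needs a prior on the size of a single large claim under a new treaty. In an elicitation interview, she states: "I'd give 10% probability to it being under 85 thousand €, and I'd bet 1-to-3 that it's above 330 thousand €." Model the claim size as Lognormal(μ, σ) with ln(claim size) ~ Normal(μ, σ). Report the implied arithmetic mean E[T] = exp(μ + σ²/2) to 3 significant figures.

If T ~ Lognormal(μ,σ) then ln T ~ Normal(μ,σ), so the p-quantile of ln T is μ + z_p·σ.
ln(85) = 4.443 and ln(330) = 5.799; z_{0.1} = -1.282, z_{0.75} = 0.6745.
σ = (5.799 − 4.443)/(0.6745 − (-1.282)) = 0.693.
μ = 4.443 − (-1.282)·0.693 = 5.331.
E[T] = exp(μ + σ²/2) = exp(5.331 + 0.2404) = 263 thousand €.

E[T] ≈ 263 thousand €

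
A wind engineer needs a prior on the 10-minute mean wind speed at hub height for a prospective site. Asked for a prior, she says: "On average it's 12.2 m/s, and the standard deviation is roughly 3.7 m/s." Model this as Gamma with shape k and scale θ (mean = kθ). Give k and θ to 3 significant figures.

k ≈ 10.9, θ ≈ 1.12

For Gamma(k, scale θ): mean = kθ, variance = kθ², so CV = 1/√k.
CV = SD/mean = 3.7/12.2 = 0.3033, hence k = 1/CV² = 10.9.
Then θ = mean/k = 12.2/10.9 = 1.12.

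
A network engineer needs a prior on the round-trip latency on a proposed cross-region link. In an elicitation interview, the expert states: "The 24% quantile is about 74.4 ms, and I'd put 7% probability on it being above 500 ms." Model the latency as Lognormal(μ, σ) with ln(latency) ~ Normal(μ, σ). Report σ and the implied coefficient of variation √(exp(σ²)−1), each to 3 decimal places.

If T ~ Lognormal(μ,σ) then ln T ~ Normal(μ,σ), so the p-quantile of ln T is μ + z_p·σ.
ln(74.4) = 4.309 and ln(500) = 6.215; z_{0.24} = -0.7063, z_{0.93} = 1.476.
σ = (6.215 − 4.309)/(1.476 − (-0.7063)) = 0.873.
μ = 4.309 − (-0.7063)·0.873 = 4.926.
CV = √(exp(σ²)−1) = √(exp(0.7623)−1) = 1.069.

σ ≈ 0.873, CV ≈ 1.069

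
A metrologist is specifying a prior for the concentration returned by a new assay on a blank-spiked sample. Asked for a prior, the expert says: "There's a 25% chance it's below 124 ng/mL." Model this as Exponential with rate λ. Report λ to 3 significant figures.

λ ≈ 0.00232

P(T < 124.0) = 1 − e^(−λ·124.0) = 0.25, so λ = −ln(1−0.25)/124.0 = −ln(0.75)/124.0 = 0.00232.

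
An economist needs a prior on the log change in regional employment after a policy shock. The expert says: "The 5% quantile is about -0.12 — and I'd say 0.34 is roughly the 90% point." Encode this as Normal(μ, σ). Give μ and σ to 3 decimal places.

The p-quantile of Normal(μ,σ) is μ + z_p·σ, with z_{0.05} = -1.645 and z_{0.9} = 1.282.
Eliminate σ: μ = (z₂·x₁ − z₁·x₂)/(z₂ − z₁) = (1.282·-0.12 − (-1.645)·0.34)/2.926 = 0.139.
Then σ = (x₂ − x₁)/(z₂ − z₁) = (0.34 − -0.12)/2.926 = 0.157.

μ = 0.139, σ = 0.157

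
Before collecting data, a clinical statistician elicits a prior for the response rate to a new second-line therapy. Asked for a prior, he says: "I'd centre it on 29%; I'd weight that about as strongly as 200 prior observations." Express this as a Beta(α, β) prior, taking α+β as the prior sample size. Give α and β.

Under the effective-sample-size interpretation, Beta(α, β) has prior mean α/(α+β) and prior sample size α+β.
So α+β = 200 and α/(α+β) = 0.29, giving α = 0.29·200 = 58 and β = 200 − 58 = 142.

α = 58, β = 142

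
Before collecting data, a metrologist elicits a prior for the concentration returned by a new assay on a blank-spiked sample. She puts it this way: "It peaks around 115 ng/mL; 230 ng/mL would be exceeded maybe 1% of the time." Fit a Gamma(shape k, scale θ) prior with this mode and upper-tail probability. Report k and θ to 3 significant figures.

Gamma(k,θ) with k>1 has mode (k−1)θ, so θ = 115/(k−1).
Need P(X < 230) = 0.99 with θ tied to k this way. Start at k = 2, θ = 115: P(X<230) ≈ 0.594.
Too low — raise k to concentrate. Iterating converges to k ≈ 11.2.
Then θ = 115/(11.2−1) ≈ 11.2.

k ≈ 11.2, θ ≈ 11.2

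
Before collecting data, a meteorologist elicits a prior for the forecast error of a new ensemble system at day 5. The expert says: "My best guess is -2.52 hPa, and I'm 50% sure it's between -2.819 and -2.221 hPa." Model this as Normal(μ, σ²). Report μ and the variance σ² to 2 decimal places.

A symmetric 50% interval runs μ ± z·σ with z = 0.6745.
Half-width = 0.299, so σ = 0.299/0.6745 = 0.443 and σ² = 0.20.
μ is the stated best guess, -2.52.

μ = -2.52, σ² = 0.20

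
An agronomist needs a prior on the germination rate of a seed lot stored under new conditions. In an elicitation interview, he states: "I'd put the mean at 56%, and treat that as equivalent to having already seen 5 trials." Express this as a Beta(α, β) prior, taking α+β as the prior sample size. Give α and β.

α = 2.8, β = 2.2

Under the effective-sample-size interpretation, Beta(α, β) has prior mean α/(α+β) and prior sample size α+β.
So α+β = 5 and α/(α+β) = 0.56, giving α = 0.56·5 = 2.8 and β = 5 − 2.8 = 2.2.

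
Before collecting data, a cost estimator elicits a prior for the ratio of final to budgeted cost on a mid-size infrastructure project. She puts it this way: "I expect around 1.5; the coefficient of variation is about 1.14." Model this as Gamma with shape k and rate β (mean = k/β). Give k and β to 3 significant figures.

For Gamma(k, rate β): mean = k/β, variance = k/β², so CV = 1/√k.
CV = 1.14, hence k = 1/CV² = 0.769.
Then β = k/mean = 0.769/1.5 = 0.513.

k ≈ 0.769, β ≈ 0.513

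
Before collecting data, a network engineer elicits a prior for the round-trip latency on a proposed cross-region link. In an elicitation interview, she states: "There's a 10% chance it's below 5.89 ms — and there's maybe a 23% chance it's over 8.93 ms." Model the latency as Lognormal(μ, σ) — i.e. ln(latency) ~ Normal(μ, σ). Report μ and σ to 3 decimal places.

If T ~ Lognormal(μ,σ) then ln T ~ Normal(μ,σ), so the p-quantile of ln T is μ + z_p·σ.
ln(5.89) = 1.773 and ln(8.93) = 2.189; z_{0.1} = -1.282, z_{0.77} = 0.7388.
σ = (2.189 − 1.773)/(0.7388 − (-1.282)) = 0.206.
μ = 1.773 − (-1.282)·0.206 = 2.037.

μ ≈ 2.037, σ ≈ 0.206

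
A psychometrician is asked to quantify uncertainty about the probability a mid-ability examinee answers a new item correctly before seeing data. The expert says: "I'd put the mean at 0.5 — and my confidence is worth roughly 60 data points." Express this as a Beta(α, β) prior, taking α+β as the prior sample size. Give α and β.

Under the effective-sample-size interpretation, Beta(α, β) has prior mean α/(α+β) and prior sample size α+β.
So α+β = 60 and α/(α+β) = 0.5, giving α = 0.5·60 = 30 and β = 60 − 30 = 30.

α = 30, β = 30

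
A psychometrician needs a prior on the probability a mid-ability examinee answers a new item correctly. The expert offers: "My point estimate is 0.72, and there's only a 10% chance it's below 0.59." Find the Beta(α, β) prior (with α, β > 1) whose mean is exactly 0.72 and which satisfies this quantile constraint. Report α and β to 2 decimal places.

With mean 0.72 fixed, write α = 0.72s, β = 0.28s where s = α+β.
Need P(θ < 0.59) = 0.1 under Beta(0.72s, 0.28s). Normal approximation: (q−m)/√(m(1−m)/s) ≈ z_{0.1} = -1.28, so s ≈ 0.72·0.28·(-1.28)²/(0.59−0.72)² = 19.6.
At s = 19.6: P(θ<0.59) ≈ 0.105. Adjusting to match 0.1 gives s ≈ 20.52.
So α = 0.72·20.52 ≈ 14.77, β = 0.28·20.52 ≈ 5.75.

α ≈ 14.77, β ≈ 5.75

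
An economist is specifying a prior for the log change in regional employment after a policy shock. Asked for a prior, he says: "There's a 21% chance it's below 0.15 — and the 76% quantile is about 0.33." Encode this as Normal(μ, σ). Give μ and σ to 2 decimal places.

μ = 0.25, σ = 0.12

For Normal(μ,σ), the p-quantile is μ + z_p·σ. Here z_{0.21} = -0.8064, z_{0.76} = 0.7063.
So 0.15 = μ − 0.8064σ and 0.33 = μ + 0.7063σ.
Subtracting: σ = (0.33 − 0.15)/(0.7063 − (-0.8064)) = 0.12.
Then μ = 0.15 − (-0.8064)·0.12 = 0.25.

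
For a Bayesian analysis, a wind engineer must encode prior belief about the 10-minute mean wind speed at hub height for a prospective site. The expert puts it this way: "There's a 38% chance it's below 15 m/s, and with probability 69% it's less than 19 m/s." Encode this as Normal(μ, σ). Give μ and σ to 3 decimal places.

The p-quantile of Normal(μ,σ) is μ + z_p·σ, with z_{0.38} = -0.3055 and z_{0.69} = 0.4959.
Eliminate σ: μ = (z₂·x₁ − z₁·x₂)/(z₂ − z₁) = (0.4959·15 − (-0.3055)·19)/0.8013 = 16.525.
Then σ = (x₂ − x₁)/(z₂ − z₁) = (19 − 15)/0.8013 = 4.992.

μ = 16.525, σ = 4.992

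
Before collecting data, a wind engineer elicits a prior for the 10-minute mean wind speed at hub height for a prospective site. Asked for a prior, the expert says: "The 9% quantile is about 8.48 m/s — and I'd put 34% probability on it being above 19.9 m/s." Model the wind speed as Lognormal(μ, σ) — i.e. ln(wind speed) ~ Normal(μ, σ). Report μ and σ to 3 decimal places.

If T ~ Lognormal(μ,σ) then ln T ~ Normal(μ,σ), so the p-quantile of ln T is μ + z_p·σ.
ln(8.48) = 2.138 and ln(19.9) = 2.991; z_{0.09} = -1.341, z_{0.66} = 0.4125.
σ = (2.991 − 2.138)/(0.4125 − (-1.341)) = 0.487.
μ = 2.138 − (-1.341)·0.487 = 2.790.

μ ≈ 2.790, σ ≈ 0.487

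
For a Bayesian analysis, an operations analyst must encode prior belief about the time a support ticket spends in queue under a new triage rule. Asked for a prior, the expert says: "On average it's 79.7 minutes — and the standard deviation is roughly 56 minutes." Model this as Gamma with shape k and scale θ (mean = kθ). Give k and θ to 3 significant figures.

k ≈ 2.03, θ ≈ 39.3

For Gamma(k, scale θ): mean = kθ, variance = kθ², so CV = 1/√k.
CV = SD/mean = 56/79.7 = 0.7026, hence k = 1/CV² = 2.03.
Then θ = mean/k = 79.7/2.03 = 39.3.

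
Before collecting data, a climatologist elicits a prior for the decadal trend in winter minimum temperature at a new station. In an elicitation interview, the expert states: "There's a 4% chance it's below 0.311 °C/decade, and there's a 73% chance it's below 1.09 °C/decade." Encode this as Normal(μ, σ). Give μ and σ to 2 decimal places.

The p-quantile of Normal(μ,σ) is μ + z_p·σ, with z_{0.04} = -1.751 and z_{0.73} = 0.6128.
Eliminate σ: μ = (z₂·x₁ − z₁·x₂)/(z₂ − z₁) = (0.6128·0.311 − (-1.751)·1.09)/2.363 = 0.89.
Then σ = (x₂ − x₁)/(z₂ − z₁) = (1.09 − 0.311)/2.363 = 0.33.

μ = 0.89, σ = 0.33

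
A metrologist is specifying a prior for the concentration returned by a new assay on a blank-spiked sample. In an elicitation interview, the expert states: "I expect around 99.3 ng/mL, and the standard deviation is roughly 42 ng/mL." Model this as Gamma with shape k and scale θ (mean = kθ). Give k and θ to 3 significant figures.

For Gamma(k, scale θ): mean = kθ, variance = kθ², so CV = 1/√k.
CV = SD/mean = 42/99.3 = 0.423, hence k = 1/CV² = 5.59.
Then θ = mean/k = 99.3/5.59 = 17.8.

k ≈ 5.59, θ ≈ 17.8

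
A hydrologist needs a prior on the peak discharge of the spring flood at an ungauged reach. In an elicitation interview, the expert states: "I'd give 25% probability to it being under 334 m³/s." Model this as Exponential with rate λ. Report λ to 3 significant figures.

λ ≈ 0.000861

P(T < 334.0) = 1 − e^(−λ·334.0) = 0.25, so λ = −ln(1−0.25)/334.0 = −ln(0.75)/334.0 = 0.000861.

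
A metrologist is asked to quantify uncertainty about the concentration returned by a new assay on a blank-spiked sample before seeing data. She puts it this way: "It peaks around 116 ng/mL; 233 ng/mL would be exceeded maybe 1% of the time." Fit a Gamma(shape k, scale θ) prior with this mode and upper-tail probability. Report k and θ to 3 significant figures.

k ≈ 11.1, θ ≈ 11.5

Gamma(k,θ) with k>1 has mode (k−1)θ, so θ = 116/(k−1).
Need P(X < 233) = 0.99 with θ tied to k this way. Start at k = 2, θ = 116: P(X<233) ≈ 0.596.
Too low — raise k to concentrate. Iterating converges to k ≈ 11.1.
Then θ = 116/(11.1−1) ≈ 11.5.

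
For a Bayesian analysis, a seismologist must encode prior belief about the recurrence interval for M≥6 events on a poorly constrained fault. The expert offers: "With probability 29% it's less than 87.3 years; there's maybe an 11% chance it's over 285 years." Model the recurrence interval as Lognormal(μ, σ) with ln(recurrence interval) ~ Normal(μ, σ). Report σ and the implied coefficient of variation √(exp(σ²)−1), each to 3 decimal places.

σ ≈ 0.665, CV ≈ 0.745

If T ~ Lognormal(μ,σ) then ln T ~ Normal(μ,σ), so the p-quantile of ln T is μ + z_p·σ.
ln(87.3) = 4.469 and ln(285) = 5.652; z_{0.29} = -0.5534, z_{0.89} = 1.227.
σ = (5.652 − 4.469)/(1.227 − (-0.5534)) = 0.665.
μ = 4.469 − (-0.5534)·0.665 = 4.837.
CV = √(exp(σ²)−1) = √(exp(0.4418)−1) = 0.745.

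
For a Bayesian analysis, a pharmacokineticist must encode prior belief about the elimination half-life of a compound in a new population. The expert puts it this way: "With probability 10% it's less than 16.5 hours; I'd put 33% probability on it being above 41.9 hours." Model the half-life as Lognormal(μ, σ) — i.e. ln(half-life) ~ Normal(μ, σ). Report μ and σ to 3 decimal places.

If T ~ Lognormal(μ,σ) then ln T ~ Normal(μ,σ), so the p-quantile of ln T is μ + z_p·σ.
ln(16.5) = 2.803 and ln(41.9) = 3.735; z_{0.1} = -1.282, z_{0.67} = 0.4399.
σ = (3.735 − 2.803)/(0.4399 − (-1.282)) = 0.541.
μ = 2.803 − (-1.282)·0.541 = 3.497.

μ ≈ 3.497, σ ≈ 0.541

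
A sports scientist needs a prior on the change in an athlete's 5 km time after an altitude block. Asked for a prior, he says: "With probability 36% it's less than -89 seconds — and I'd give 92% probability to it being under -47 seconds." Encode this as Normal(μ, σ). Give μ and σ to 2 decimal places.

μ = -80.46, σ = 23.82

For Normal(μ,σ), the p-quantile is μ + z_p·σ. Here z_{0.36} = -0.3585, z_{0.92} = 1.405.
So -89 = μ − 0.3585σ and -47 = μ + 1.405σ.
Subtracting: σ = (-47 − -89)/(1.405 − (-0.3585)) = 23.82.
Then μ = -89 − (-0.3585)·23.82 = -80.46.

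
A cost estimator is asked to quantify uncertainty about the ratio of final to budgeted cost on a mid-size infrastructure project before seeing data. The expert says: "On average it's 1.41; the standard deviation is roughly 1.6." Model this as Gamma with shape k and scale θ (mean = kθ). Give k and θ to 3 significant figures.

k ≈ 0.777, θ ≈ 1.82

For Gamma(k, scale θ): mean = kθ, variance = kθ², so CV = 1/√k.
CV = SD/mean = 1.6/1.41 = 1.135, hence k = 1/CV² = 0.777.
Then θ = mean/k = 1.41/0.777 = 1.82.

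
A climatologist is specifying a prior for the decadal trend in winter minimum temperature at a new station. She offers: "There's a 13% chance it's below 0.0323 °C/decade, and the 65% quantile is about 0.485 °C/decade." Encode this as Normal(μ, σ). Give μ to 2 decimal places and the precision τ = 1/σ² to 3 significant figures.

μ = 0.37, τ = 11.2

The p-quantile of Normal(μ,σ) is μ + z_p·σ, with z_{0.13} = -1.126 and z_{0.65} = 0.3853.
Eliminate σ: μ = (z₂·x₁ − z₁·x₂)/(z₂ − z₁) = (0.3853·0.0323 − (-1.126)·0.485)/1.512 = 0.37.
Then σ = (x₂ − x₁)/(z₂ − z₁) = (0.485 − 0.0323)/1.512 = 0.30.
Precision τ = 1/σ² = 1/0.2995² = 11.2.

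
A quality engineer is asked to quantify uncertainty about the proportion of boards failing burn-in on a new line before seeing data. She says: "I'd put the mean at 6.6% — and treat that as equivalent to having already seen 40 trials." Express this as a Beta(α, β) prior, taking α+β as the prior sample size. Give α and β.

α = 2.64, β = 37.36

Under the effective-sample-size interpretation, Beta(α, β) has prior mean α/(α+β) and prior sample size α+β.
So α+β = 40 and α/(α+β) = 0.066, giving α = 0.066·40 = 2.64 and β = 40 − 2.64 = 37.36.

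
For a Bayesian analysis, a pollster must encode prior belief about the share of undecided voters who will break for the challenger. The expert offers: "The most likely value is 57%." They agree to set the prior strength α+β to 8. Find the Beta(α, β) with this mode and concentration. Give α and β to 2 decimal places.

For α,β > 1 the Beta mode is (α−1)/(α+β−2). With α+β = 8, the mode is (α−1)/6.
Set (α−1)/6 = 0.57 → α = 1 + 0.57·6 = 4.42.
β = 8 − α = 3.58.

α = 4.42, β = 3.58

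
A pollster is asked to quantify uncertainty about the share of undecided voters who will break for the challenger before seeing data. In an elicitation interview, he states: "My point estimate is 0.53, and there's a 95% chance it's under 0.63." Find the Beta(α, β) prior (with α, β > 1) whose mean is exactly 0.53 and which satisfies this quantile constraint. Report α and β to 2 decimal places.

α ≈ 34.89, β ≈ 30.94

With mean 0.53 fixed, write α = 0.53s, β = 0.47s where s = α+β.
Need P(θ < 0.63) = 0.95 under Beta(0.53s, 0.47s). Normal approximation: (q−m)/√(m(1−m)/s) ≈ z_{0.95} = 1.64, so s ≈ 0.53·0.47·(1.64)²/(0.63−0.53)² = 67.4.
At s = 67.4: P(θ<0.63) ≈ 0.952. Adjusting to match 0.95 gives s ≈ 65.83.
So α = 0.53·65.83 ≈ 34.89, β = 0.47·65.83 ≈ 30.94.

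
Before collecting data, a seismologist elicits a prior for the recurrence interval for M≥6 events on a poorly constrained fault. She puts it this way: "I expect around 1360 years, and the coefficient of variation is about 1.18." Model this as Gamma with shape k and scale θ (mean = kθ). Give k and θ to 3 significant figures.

k ≈ 0.718, θ ≈ 1890

For Gamma(k, scale θ): mean = kθ, variance = kθ², so CV = 1/√k.
CV = 1.18, hence k = 1/CV² = 0.718.
Then θ = mean/k = 1360/0.718 = 1890.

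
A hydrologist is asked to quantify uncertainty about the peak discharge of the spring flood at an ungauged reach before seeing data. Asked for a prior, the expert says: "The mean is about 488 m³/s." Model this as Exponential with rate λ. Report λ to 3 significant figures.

λ ≈ 0.00205

Exponential mean = 1/λ, so λ = 1/488.0 = 0.00205.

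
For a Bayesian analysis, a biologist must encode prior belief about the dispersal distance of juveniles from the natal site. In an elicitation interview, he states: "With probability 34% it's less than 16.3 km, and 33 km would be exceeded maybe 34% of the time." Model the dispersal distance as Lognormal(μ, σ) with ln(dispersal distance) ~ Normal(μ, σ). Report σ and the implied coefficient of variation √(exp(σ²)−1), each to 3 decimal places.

If T ~ Lognormal(μ,σ) then ln T ~ Normal(μ,σ), so the p-quantile of ln T is μ + z_p·σ.
ln(16.3) = 2.791 and ln(33) = 3.497; z_{0.34} = -0.4125, z_{0.66} = 0.4125.
σ = (3.497 − 2.791)/(0.4125 − (-0.4125)) = 0.855.
μ = 2.791 − (-0.4125)·0.855 = 3.144.
CV = √(exp(σ²)−1) = √(exp(0.7311)−1) = 1.038.

σ ≈ 0.855, CV ≈ 1.038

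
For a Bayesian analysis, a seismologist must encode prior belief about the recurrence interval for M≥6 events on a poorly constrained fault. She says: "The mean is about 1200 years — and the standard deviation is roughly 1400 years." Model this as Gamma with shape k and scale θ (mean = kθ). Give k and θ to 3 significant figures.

For Gamma(k, scale θ): mean = kθ, variance = kθ², so CV = 1/√k.
CV = SD/mean = 1400/1200 = 1.167, hence k = 1/CV² = 0.735.
Then θ = mean/k = 1200/0.735 = 1630.

k ≈ 0.735, θ ≈ 1630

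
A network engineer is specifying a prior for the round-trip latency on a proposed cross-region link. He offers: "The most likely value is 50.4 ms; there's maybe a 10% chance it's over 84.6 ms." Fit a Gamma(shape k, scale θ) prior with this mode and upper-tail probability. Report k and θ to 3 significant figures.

Gamma(k,θ) with k>1 has mode (k−1)θ, so θ = 50.4/(k−1).
Need P(X < 84.6) = 0.9 with θ tied to k this way. Start at k = 2, θ = 50.4: P(X<84.6) ≈ 0.500.
Too low — raise k to concentrate. Iterating converges to k ≈ 8.05.
Then θ = 50.4/(8.05−1) ≈ 7.15.

k ≈ 8.05, θ ≈ 7.15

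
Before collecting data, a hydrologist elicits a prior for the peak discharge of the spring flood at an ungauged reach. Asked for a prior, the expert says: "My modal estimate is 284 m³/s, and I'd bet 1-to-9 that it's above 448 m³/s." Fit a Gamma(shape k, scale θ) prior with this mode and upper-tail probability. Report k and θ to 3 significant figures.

Gamma(k,θ) with k>1 has mode (k−1)θ, so θ = 284/(k−1).
Need P(X < 448) = 0.9 with θ tied to k this way. Start at k = 2, θ = 284: P(X<448) ≈ 0.468.
Too low — raise k to concentrate. Iterating converges to k ≈ 10.
Then θ = 284/(10−1) ≈ 31.5.

k ≈ 10, θ ≈ 31.5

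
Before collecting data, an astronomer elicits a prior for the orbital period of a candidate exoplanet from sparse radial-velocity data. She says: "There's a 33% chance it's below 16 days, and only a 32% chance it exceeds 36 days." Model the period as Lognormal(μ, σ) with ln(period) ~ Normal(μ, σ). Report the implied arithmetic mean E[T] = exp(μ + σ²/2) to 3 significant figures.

E[T] ≈ 35.3 days

If T ~ Lognormal(μ,σ) then ln T ~ Normal(μ,σ), so the p-quantile of ln T is μ + z_p·σ.
ln(16) = 2.773 and ln(36) = 3.584; z_{0.33} = -0.4399, z_{0.68} = 0.4677.
σ = (3.584 − 2.773)/(0.4677 − (-0.4399)) = 0.893.
μ = 2.773 − (-0.4399)·0.893 = 3.166.
E[T] = exp(μ + σ²/2) = exp(3.166 + 0.3992) = 35.3 days.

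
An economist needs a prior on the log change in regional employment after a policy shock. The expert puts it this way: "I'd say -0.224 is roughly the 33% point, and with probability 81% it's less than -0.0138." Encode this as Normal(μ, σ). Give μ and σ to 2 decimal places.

μ = -0.15, σ = 0.16

For Normal(μ,σ), the p-quantile is μ + z_p·σ. Here z_{0.33} = -0.4399, z_{0.81} = 0.8779.
So -0.224 = μ − 0.4399σ and -0.0138 = μ + 0.8779σ.
Subtracting: σ = (-0.0138 − -0.224)/(0.8779 − (-0.4399)) = 0.16.
Then μ = -0.224 − (-0.4399)·0.16 = -0.15.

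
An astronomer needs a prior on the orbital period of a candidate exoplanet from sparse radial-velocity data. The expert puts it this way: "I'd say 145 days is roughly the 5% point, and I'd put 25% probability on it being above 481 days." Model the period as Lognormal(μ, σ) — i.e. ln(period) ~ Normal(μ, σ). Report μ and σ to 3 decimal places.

μ ≈ 5.827, σ ≈ 0.517

If T ~ Lognormal(μ,σ) then ln T ~ Normal(μ,σ), so the p-quantile of ln T is μ + z_p·σ.
ln(145) = 4.977 and ln(481) = 6.176; z_{0.05} = -1.645, z_{0.75} = 0.6745.
σ = (6.176 − 4.977)/(0.6745 − (-1.645)) = 0.517.
μ = 4.977 − (-1.645)·0.517 = 5.827.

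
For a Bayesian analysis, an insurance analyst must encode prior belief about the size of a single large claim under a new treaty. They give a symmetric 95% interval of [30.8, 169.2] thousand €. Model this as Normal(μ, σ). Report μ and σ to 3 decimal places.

μ = 100.000, σ = 35.307

A symmetric 95% interval runs μ ± z·σ with z = 1.96.
Half-width = 69.2, so σ = 69.2/1.96 = 35.307.
μ is the interval midpoint, 100.000.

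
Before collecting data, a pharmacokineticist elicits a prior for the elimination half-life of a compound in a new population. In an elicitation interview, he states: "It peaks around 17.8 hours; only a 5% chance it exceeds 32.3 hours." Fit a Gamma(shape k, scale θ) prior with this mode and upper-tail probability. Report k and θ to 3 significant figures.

Gamma(k,θ) with k>1 has mode (k−1)θ, so θ = 17.8/(k−1).
Need P(X < 32.3) = 0.95 with θ tied to k this way. Start at k = 2, θ = 17.8: P(X<32.3) ≈ 0.541.
Too low — raise k to concentrate. Iterating converges to k ≈ 8.85.
Then θ = 17.8/(8.85−1) ≈ 2.27.

k ≈ 8.85, θ ≈ 2.27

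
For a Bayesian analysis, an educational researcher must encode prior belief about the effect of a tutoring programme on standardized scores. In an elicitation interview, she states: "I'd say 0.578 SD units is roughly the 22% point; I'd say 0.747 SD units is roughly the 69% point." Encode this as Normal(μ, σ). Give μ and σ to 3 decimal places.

μ = 0.681, σ = 0.133

For Normal(μ,σ), the p-quantile is μ + z_p·σ. Here z_{0.22} = -0.7722, z_{0.69} = 0.4959.
So 0.578 = μ − 0.7722σ and 0.747 = μ + 0.4959σ.
Subtracting: σ = (0.747 − 0.578)/(0.4959 − (-0.7722)) = 0.133.
Then μ = 0.578 − (-0.7722)·0.133 = 0.681.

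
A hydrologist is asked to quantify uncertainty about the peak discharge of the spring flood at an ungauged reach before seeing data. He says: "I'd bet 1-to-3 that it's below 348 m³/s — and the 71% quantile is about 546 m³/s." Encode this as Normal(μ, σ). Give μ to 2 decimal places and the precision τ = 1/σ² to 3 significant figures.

For Normal(μ,σ), the p-quantile is μ + z_p·σ. Here z_{0.25} = -0.6745, z_{0.71} = 0.5534.
So 348 = μ − 0.6745σ and 546 = μ + 0.5534σ.
Subtracting: σ = (546 − 348)/(0.5534 − (-0.6745)) = 161.25.
Then μ = 348 − (-0.6745)·161.25 = 456.76.
Precision τ = 1/σ² = 1/161.3² = 3.85e-05.

μ = 456.76, τ = 3.85e-05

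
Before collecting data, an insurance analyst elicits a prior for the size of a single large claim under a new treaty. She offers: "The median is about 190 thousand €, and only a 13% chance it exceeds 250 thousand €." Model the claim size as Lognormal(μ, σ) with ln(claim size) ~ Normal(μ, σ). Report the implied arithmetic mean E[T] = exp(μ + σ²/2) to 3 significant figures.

If T ~ Lognormal(μ,σ) then ln T ~ Normal(μ,σ), so the p-quantile of ln T is μ + z_p·σ.
ln(190) = 5.247 and ln(250) = 5.521; z_{0.5} = 0, z_{0.87} = 1.126.
σ = (5.521 − 5.247)/(1.126 − (0)) = 0.244.
μ = 5.247 − (0)·0.244 = 5.247.
E[T] = exp(μ + σ²/2) = exp(5.247 + 0.0297) = 196 thousand €.

E[T] ≈ 196 thousand €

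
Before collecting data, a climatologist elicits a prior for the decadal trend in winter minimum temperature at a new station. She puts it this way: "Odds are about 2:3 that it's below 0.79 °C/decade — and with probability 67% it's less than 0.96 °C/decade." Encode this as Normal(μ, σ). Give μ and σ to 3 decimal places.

μ = 0.852, σ = 0.245

For Normal(μ,σ), the p-quantile is μ + z_p·σ. Here z_{0.4} = -0.2533, z_{0.67} = 0.4399.
So 0.79 = μ − 0.2533σ and 0.96 = μ + 0.4399σ.
Subtracting: σ = (0.96 − 0.79)/(0.4399 − (-0.2533)) = 0.245.
Then μ = 0.79 − (-0.2533)·0.245 = 0.852.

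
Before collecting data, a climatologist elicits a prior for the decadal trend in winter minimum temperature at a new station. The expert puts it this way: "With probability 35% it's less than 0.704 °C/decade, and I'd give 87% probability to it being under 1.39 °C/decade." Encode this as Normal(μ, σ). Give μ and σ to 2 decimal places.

For Normal(μ,σ), the p-quantile is μ + z_p·σ. Here z_{0.35} = -0.3853, z_{0.87} = 1.126.
So 0.704 = μ − 0.3853σ and 1.39 = μ + 1.126σ.
Subtracting: σ = (1.39 − 0.704)/(1.126 − (-0.3853)) = 0.45.
Then μ = 0.704 − (-0.3853)·0.45 = 0.88.

μ = 0.88, σ = 0.45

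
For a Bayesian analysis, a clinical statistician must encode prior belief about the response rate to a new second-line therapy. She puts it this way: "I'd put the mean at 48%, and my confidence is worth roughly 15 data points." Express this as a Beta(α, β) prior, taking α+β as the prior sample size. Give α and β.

α = 7.2, β = 7.8

Under the effective-sample-size interpretation, Beta(α, β) has prior mean α/(α+β) and prior sample size α+β.
So α+β = 15 and α/(α+β) = 0.48, giving α = 0.48·15 = 7.2 and β = 15 − 7.2 = 7.8.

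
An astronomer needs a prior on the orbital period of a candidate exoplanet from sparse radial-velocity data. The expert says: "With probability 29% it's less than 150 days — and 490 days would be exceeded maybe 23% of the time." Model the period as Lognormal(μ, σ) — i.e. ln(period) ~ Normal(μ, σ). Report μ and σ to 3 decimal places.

If T ~ Lognormal(μ,σ) then ln T ~ Normal(μ,σ), so the p-quantile of ln T is μ + z_p·σ.
ln(150) = 5.011 and ln(490) = 6.194; z_{0.29} = -0.5534, z_{0.77} = 0.7388.
σ = (6.194 − 5.011)/(0.7388 − (-0.5534)) = 0.916.
μ = 5.011 − (-0.5534)·0.916 = 5.518.

μ ≈ 5.518, σ ≈ 0.916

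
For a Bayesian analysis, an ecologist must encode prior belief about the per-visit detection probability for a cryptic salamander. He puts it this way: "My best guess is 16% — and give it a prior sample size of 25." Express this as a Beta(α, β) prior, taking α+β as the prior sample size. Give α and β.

Under the effective-sample-size interpretation, Beta(α, β) has prior mean α/(α+β) and prior sample size α+β.
So α+β = 25 and α/(α+β) = 0.16, giving α = 0.16·25 = 4 and β = 25 − 4 = 21.

α = 4, β = 21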